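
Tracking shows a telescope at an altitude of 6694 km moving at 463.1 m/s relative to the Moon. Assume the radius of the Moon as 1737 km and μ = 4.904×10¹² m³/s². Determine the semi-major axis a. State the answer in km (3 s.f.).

r = 1737 + 6694 = 8431.0 km = 8.431×10⁶ m.
Specific orbital energy ε = v²/2 − μ/r = (463.1)²/2 − 4.904×10¹²/8.431×10⁶ = -4.744×10⁵ J/kg.
Since ε = −μ/(2a), a = −μ/(2ε) = 5.168×10⁶ m = 5168.3 km.

a ≈ 5170 km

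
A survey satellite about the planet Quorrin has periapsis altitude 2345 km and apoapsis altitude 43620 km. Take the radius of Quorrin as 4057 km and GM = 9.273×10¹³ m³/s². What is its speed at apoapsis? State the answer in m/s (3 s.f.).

r_p = 4057 + 2345 = 6402.0 km = 6.4020×10⁶ m.
r_a = 4057 + 43620 = 47677 km = 4.7677×10⁷ m.
Semi-major axis a = (r_p + r_a)/2 = 27040 km = 2.704×10⁷ m.
Vis-viva: v² = μ(2/r − 1/a) = 9.273×10¹³ × (4.195×10⁻⁸ − 3.698×10⁻⁸) = 4.605×10⁵ m²/s².
v = 678.6 m/s.

v ≈ 679 m/s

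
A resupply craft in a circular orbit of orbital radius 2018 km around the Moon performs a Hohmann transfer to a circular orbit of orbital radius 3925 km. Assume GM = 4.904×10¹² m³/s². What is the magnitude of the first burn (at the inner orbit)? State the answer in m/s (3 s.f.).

r₁ = 2018 km = 2.018×10⁶ m.
r₂ = 3925 km = 3.925×10⁶ m.
Transfer ellipse a_t = (r₁ + r₂)/2 = 2.972×10⁶ m.
At r₁: circular v_c1 = √(μ/r₁) = 1559 m/s; transfer-perilune v_p = √[μ(2/r₁ − 1/a_t)] = 1792 m/s.
Δv₁ = v_p − v_c1 = 232.7 m/s.

Δv ≈ 233 m/s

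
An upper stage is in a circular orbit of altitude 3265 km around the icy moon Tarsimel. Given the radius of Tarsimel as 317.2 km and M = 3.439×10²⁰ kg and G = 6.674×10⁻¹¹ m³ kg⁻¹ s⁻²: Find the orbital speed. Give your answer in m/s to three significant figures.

μ = GM = 6.674×10⁻¹¹ × 3.439×10²⁰ = 2.295×10¹⁰ m³/s².
r = 317.2 + 3265 = 3582.2 km = 3.5822×10⁶ m.
For a circular orbit v = √(μ/r) = √(2.295×10¹⁰ / 3.582×10⁶) = √(6.407×10³) = 80.05 m/s.

v ≈ 80.0 m/s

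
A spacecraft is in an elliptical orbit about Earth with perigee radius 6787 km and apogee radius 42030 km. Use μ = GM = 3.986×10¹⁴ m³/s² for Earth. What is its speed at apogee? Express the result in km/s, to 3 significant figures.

Semi-major axis a = (r_p + r_a)/2 = 24408 km = 2.441×10⁷ m.
Vis-viva: v² = μ(2/r − 1/a) = 3.986×10¹⁴ × (4.759×10⁻⁸ − 4.097×10⁻⁸) = 2.637×10⁶ m²/s².
v = 1624 m/s = 1.624 km/s.

v ≈ 1.62 km/s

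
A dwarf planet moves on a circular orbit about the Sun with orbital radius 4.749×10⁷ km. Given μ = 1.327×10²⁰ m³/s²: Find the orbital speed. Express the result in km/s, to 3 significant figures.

r = 4.749×10⁷ km = 4.749×10¹⁰ m.
For a circular orbit v = √(μ/r) = √(1.327×10²⁰ / 4.749×10¹⁰) = √(2.794×10⁹) = 52860 m/s.
That is 52.86 km/s.

v ≈ 52.9 km/s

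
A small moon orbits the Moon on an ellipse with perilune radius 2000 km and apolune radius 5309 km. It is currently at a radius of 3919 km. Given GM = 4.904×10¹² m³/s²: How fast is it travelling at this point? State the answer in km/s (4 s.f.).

Semi-major axis a = (r_p + r_a)/2 = 3654.5 km = 3.654×10⁶ m.
Vis-viva: v² = μ(2/r − 1/a) = 4.904×10¹² × (5.103×10⁻⁷ − 2.736×10⁻⁷) = 1.161×10⁶ m²/s².
v = 1077 m/s = 1.077 km/s.

v ≈ 1.077 km/s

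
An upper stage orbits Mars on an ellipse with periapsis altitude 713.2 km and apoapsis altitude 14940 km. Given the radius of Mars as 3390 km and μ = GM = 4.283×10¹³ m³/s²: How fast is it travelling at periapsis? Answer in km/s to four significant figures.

r_p = 3390 + 713.2 = 4103.2 km = 4.1032×10⁶ m.
r_a = 3390 + 14940 = 18330 km = 1.8330×10⁷ m.
Semi-major axis a = (r_p + r_a)/2 = 11217 km = 1.122×10⁷ m.
Vis-viva: v² = μ(2/r − 1/a) = 4.283×10¹³ × (4.874×10⁻⁷ − 8.915×10⁻⁸) = 1.706×10⁷ m²/s².
v = 4130 m/s = 4.130 km/s.

v ≈ 4.130 km/s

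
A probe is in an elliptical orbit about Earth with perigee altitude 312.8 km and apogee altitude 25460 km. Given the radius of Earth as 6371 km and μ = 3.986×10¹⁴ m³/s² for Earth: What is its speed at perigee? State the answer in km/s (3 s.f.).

v ≈ 9.93 km/s

r_p = 6371 + 312.8 = 6683.8 km = 6.6838×10⁶ m.
r_a = 6371 + 25460 = 31831 km = 3.1831×10⁷ m.
Semi-major axis a = (r_p + r_a)/2 = 19257 km = 1.926×10⁷ m.
Vis-viva: v² = μ(2/r − 1/a) = 3.986×10¹⁴ × (2.992×10⁻⁷ − 5.193×10⁻⁸) = 9.857×10⁷ m²/s².
v = 9928 m/s = 9.928 km/s.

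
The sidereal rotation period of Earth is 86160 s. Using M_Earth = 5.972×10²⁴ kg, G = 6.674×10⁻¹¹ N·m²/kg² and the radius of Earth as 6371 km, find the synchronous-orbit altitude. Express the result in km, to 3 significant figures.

h_sync ≈ 35800 km

μ = GM = 6.674×10⁻¹¹ × 5.972×10²⁴ = 3.986×10¹⁴ m³/s².
A synchronous orbit has period T, so by Kepler's third law a = (μT²/4π²)^(1/3).
μT²/4π² = 3.986×10¹⁴ × (8.616×10⁴)² / 39.48 = 7.495×10²² m³.
a = 4.216×10⁷ m = 42162 km.
Altitude h = a − R = 42162 − 6371 = 35791 km.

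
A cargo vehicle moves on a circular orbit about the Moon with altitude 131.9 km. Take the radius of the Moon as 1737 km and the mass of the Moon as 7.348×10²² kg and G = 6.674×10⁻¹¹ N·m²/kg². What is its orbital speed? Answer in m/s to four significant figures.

v ≈ 1620 m/s

μ = GM = 6.674×10⁻¹¹ × 7.348×10²² = 4.904×10¹² m³/s².
r = 1737 + 131.9 = 1868.9 km = 1.8689×10⁶ m.
For a circular orbit v = √(μ/r) = √(4.904×10¹² / 1.869×10⁶) = √(2.624×10⁶) = 1620 m/s.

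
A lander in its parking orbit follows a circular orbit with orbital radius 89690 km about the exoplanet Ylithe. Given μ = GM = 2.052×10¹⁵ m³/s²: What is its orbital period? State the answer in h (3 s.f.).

r = 89690 km = 8.969×10⁷ m.
Kepler's third law: T = 2π√(r³/μ) = 2π√((8.969×10⁷)³ / 2.052×10¹⁵).
r³/μ = 3.516×10⁸ s², so T = 2π × 1.875×10⁴ = 1.178×10⁵ s.
Converting: 1.178×10⁵ s ÷ 3600 = 32.73 h.

T ≈ 32.7 h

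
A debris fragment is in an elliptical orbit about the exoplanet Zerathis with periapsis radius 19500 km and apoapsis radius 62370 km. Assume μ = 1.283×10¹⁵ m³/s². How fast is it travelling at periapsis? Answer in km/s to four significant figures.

v ≈ 10.01 km/s

Semi-major axis a = (r_p + r_a)/2 = 40935 km = 4.094×10⁷ m.
Vis-viva: v² = μ(2/r − 1/a) = 1.283×10¹⁵ × (1.026×10⁻⁷ − 2.443×10⁻⁸) = 1.002×10⁸ m²/s².
v = 10010 m/s = 10.01 km/s.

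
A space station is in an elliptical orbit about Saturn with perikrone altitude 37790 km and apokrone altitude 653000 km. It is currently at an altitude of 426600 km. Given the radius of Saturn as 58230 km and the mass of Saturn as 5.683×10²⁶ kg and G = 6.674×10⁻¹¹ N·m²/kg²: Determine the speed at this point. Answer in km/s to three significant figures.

v ≈ 7.91 km/s

μ = GM = 6.674×10⁻¹¹ × 5.683×10²⁶ = 3.793×10¹⁶ m³/s².
r_p = 58230 + 37790 = 96020 km = 9.6020×10⁷ m.
r_a = 58230 + 653000 = 711230 km = 7.1123×10⁸ m.
r = 58230 + 426600 = 4.8483×10⁵ km = 4.848×10⁸ m.
Semi-major axis a = (r_p + r_a)/2 = 4.0362×10⁵ km = 4.036×10⁸ m.
Vis-viva: v² = μ(2/r − 1/a) = 3.793×10¹⁶ × (4.125×10⁻⁹ − 2.478×10⁻⁹) = 6.249×10⁷ m²/s².
v = 7905 m/s = 7.905 km/s.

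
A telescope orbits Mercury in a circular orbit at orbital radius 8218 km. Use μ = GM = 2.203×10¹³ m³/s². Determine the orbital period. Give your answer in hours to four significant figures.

r = 8218 km = 8.218×10⁶ m.
Kepler's third law: T = 2π√(r³/μ) = 2π√((8.218×10⁶)³ / 2.203×10¹³).
r³/μ = 2.519×10⁷ s², so T = 2π × 5.019×10³ = 3.154×10⁴ s.
Converting: 3.154×10⁴ s ÷ 3600 = 8.760 hours.

T ≈ 8.760 hours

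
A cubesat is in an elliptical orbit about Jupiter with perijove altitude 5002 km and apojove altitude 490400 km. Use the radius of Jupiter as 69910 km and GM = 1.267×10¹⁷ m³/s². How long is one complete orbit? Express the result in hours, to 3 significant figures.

T ≈ 27.8 hours

r_p = 69910 + 5002 = 74912 km = 7.4912×10⁷ m.
r_a = 69910 + 490400 = 560310 km = 5.6031×10⁸ m.
Semi-major axis a = (r_p + r_a)/2 = (74912 + 5.6031×10⁵)/2 = 3.1761×10⁵ km = 3.176×10⁸ m.
By Kepler's third law T = 2π√(a³/μ) = 2π × 1.590×10⁴ = 9.992×10⁴ s.
= 27.75 hours.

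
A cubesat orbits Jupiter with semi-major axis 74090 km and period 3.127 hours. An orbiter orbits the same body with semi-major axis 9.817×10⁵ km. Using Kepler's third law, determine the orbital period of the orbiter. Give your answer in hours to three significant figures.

T₂ ≈ 151 hours

Kepler's third law: T² ∝ a³, so T₂ = T₁ (a₂/a₁)^(3/2).
a₂/a₁ = 13.25, (a₂/a₁)^(3/2) = 48.23.
T₂ = 3.127 × 48.23 = 150.8 hours.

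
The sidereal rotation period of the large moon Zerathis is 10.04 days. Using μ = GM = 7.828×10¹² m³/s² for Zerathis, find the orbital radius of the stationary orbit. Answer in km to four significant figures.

r_sync ≈ 53040 km

T = 10.04 days = 8.675×10⁵ s.
A synchronous orbit has period T, so by Kepler's third law a = (μT²/4π²)^(1/3).
μT²/4π² = 7.828×10¹² × (8.675×10⁵)² / 39.48 = 1.492×10²³ m³.
a = 5.304×10⁷ m = 53039 km.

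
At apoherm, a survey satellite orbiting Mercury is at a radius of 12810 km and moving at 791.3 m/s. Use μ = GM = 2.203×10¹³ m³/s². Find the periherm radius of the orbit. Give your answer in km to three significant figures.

periherm radius ≈ 2850 km

r_a = 1.281×10⁷ m.
Specific energy ε = v²/2 − μ/r = -1.407×10⁶ J/kg, so a = −μ/(2ε) = 7.831×10⁶ m.
The apsides satisfy r_p + r_a = 2a, so the periherm radius is 2a − r_a = 2.851×10⁶ m = 2851.1 km.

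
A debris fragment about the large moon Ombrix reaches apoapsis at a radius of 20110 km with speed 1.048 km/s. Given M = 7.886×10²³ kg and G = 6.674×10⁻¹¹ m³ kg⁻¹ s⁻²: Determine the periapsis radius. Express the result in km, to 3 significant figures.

periapsis radius ≈ 5340 km

μ = GM = 6.674×10⁻¹¹ × 7.886×10²³ = 5.263×10¹³ m³/s².
r_a = 2.011×10⁷ m.
Specific energy ε = v²/2 − μ/r = -2.068×10⁶ J/kg, so a = −μ/(2ε) = 1.273×10⁷ m.
The apsides satisfy r_p + r_a = 2a, so the periapsis radius is 2a − r_a = 5.340×10⁶ m = 5340.1 km.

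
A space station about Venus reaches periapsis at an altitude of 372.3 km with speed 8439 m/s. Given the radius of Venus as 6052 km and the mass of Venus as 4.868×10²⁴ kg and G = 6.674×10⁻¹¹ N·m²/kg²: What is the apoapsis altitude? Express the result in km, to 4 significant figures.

μ = GM = 6.674×10⁻¹¹ × 4.868×10²⁴ = 3.249×10¹⁴ m³/s².
r_p = 6052 + 372.3 = 6424.3 km = 6.424×10⁶ m.
Specific energy ε = v²/2 − μ/r = -1.496×10⁷ J/kg, so a = −μ/(2ε) = 1.086×10⁷ m.
The apsides satisfy r_p + r_a = 2a, so the apoapsis radius is 2a − r_p = 1.529×10⁷ m = 15288 km.
Apoapsis altitude = 15288 − 6052 = 9235.5 km.

apoapsis altitude ≈ 9236 km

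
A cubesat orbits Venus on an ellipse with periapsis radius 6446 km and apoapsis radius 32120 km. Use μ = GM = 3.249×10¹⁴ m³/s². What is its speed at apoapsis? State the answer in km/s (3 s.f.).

v ≈ 1.84 km/s

Semi-major axis a = (r_p + r_a)/2 = 19283 km = 1.928×10⁷ m.
Vis-viva: v² = μ(2/r − 1/a) = 3.249×10¹⁴ × (6.227×10⁻⁸ − 5.186×10⁻⁸) = 3.381×10⁶ m²/s².
v = 1839 m/s = 1.839 km/s.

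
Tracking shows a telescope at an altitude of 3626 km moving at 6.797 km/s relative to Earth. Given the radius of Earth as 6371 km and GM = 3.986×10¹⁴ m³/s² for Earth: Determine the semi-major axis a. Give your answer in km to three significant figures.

r = 6371 + 3626 = 9997.0 km = 9.997×10⁶ m.
Vis-viva rearranged: 1/a = 2/r − v²/μ = 2.001×10⁻⁷ − 1.159×10⁻⁷ = 8.416×10⁻⁸ m⁻¹.
a = 1.188×10⁷ m = 11883 km.

a ≈ 11900 km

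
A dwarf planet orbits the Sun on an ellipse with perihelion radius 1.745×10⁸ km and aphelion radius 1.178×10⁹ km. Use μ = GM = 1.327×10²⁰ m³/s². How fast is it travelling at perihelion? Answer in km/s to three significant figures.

v ≈ 36.4 km/s

Semi-major axis a = (r_p + r_a)/2 = 6.7625×10⁸ km = 6.762×10¹¹ m.
Vis-viva: v² = μ(2/r − 1/a) = 1.327×10²⁰ × (1.146×10⁻¹¹ − 1.479×10⁻¹²) = 1.325×10⁹ m²/s².
v = 36400 m/s = 36.40 km/s.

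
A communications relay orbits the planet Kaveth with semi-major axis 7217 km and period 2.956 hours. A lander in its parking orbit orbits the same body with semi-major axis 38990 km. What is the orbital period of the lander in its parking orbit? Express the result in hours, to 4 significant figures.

T₂ ≈ 37.12 hours

Kepler's third law: T² ∝ a³, so T₂ = T₁ (a₂/a₁)^(3/2).
a₂/a₁ = 5.403, (a₂/a₁)^(3/2) = 12.56.
T₂ = 2.956 × 12.56 = 37.12 hours.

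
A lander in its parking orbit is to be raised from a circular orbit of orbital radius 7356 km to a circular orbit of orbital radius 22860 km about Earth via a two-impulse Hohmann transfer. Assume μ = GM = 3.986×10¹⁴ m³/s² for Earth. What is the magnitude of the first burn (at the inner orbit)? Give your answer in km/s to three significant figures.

r₁ = 7356 km = 7.356×10⁶ m.
r₂ = 22860 km = 2.286×10⁷ m.
Transfer ellipse a_t = (r₁ + r₂)/2 = 1.511×10⁷ m.
At r₁: circular v_c1 = √(μ/r₁) = 7361 m/s; transfer-perigee v_p = √[μ(2/r₁ − 1/a_t)] = 9055 m/s.
Δv₁ = v_p − v_c1 = 1694 m/s.
= 1.694 km/s.

Δv ≈ 1.69 km/s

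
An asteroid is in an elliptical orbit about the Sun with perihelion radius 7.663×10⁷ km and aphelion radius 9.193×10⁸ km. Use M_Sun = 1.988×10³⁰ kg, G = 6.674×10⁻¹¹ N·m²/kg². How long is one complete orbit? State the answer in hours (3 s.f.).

T ≈ 53200 hours

μ = GM = 6.674×10⁻¹¹ × 1.988×10³⁰ = 1.327×10²⁰ m³/s².
Semi-major axis a = (r_p + r_a)/2 = (7.6630×10⁷ + 9.1930×10⁸)/2 = 4.9796×10⁸ km = 4.980×10¹¹ m.
By Kepler's third law T = 2π√(a³/μ) = 2π × 3.051×10⁷ = 1.917×10⁸ s.
= 53240 hours.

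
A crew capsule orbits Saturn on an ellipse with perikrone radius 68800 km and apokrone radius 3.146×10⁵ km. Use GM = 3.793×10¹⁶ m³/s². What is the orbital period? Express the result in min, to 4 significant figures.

Semi-major axis a = (r_p + r_a)/2 = (68800 + 3.1460×10⁵)/2 = 1.9170×10⁵ km = 1.917×10⁸ m.
By Kepler's third law T = 2π√(a³/μ) = 2π × 1.363×10⁴ = 8.563×10⁴ s.
= 1427 min.

T ≈ 1427 min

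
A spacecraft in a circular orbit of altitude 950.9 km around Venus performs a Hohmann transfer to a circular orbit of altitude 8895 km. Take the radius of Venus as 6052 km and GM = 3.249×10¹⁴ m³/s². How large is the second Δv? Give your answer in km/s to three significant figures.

r₁ = 6052 + 950.9 = 7002.9 km = 7.0029×10⁶ m.
r₂ = 6052 + 8895 = 14947 km = 1.4947×10⁷ m.
Transfer ellipse a_t = (r₁ + r₂)/2 = 1.097×10⁷ m.
At r₁: circular v_c1 = √(μ/r₁) = 6811 m/s; transfer-periapsis v_p = √[μ(2/r₁ − 1/a_t)] = 7949 m/s.
At r₂: circular v_c2 = √(μ/r₂) = 4662 m/s; transfer-apoapsis v_a = √[μ(2/r₂ − 1/a_t)] = 3724 m/s.
Δv₂ = v_c2 − v_a = 938.1 m/s.
= 0.9381 km/s.

Δv ≈ 0.938 km/s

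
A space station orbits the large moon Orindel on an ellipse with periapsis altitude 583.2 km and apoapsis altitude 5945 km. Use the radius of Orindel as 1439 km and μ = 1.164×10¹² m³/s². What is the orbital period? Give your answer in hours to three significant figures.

T ≈ 16.5 hours

r_p = 1439 + 583.2 = 2022.2 km = 2.0222×10⁶ m.
r_a = 1439 + 5945 = 7384.0 km = 7.3840×10⁶ m.
Semi-major axis a = (r_p + r_a)/2 = (2022.2 + 7384.0)/2 = 4703.1 km = 4.703×10⁶ m.
By Kepler's third law T = 2π√(a³/μ) = 2π × 9.454×10³ = 5.940×10⁴ s.
= 16.50 hours.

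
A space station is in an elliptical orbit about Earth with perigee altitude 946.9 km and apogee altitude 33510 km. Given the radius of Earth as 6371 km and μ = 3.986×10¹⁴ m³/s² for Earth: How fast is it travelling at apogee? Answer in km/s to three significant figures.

r_p = 6371 + 946.9 = 7317.9 km = 7.3179×10⁶ m.
r_a = 6371 + 33510 = 39881 km = 3.9881×10⁷ m.
Semi-major axis a = (r_p + r_a)/2 = 23599 km = 2.360×10⁷ m.
Vis-viva: v² = μ(2/r − 1/a) = 3.986×10¹⁴ × (5.015×10⁻⁸ − 4.237×10⁻⁸) = 3.099×10⁶ m²/s².
v = 1760 m/s = 1.760 km/s.

v ≈ 1.76 km/s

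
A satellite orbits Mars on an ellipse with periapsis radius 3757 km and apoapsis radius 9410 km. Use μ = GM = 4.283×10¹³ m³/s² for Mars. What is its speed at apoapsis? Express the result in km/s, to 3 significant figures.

Semi-major axis a = (r_p + r_a)/2 = 6583.5 km = 6.584×10⁶ m.
Vis-viva: v² = μ(2/r − 1/a) = 4.283×10¹³ × (2.125×10⁻⁷ − 1.519×10⁻⁷) = 2.597×10⁶ m²/s².
v = 1612 m/s = 1.612 km/s.

v ≈ 1.61 km/s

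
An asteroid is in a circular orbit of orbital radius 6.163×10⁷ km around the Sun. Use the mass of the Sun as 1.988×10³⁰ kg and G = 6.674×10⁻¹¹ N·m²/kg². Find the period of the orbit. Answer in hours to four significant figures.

μ = GM = 6.674×10⁻¹¹ × 1.988×10³⁰ = 1.327×10²⁰ m³/s².
r = 6.163×10⁷ km = 6.163×10¹⁰ m.
Kepler's third law: T = 2π√(r³/μ) = 2π√((6.163×10¹⁰)³ / 1.327×10²⁰).
r³/μ = 1.764×10¹² s², so T = 2π × 1.328×10⁶ = 8.346×10⁶ s.
Converting: 8.346×10⁶ s ÷ 3600 = 2318 hours.

T ≈ 2318 hours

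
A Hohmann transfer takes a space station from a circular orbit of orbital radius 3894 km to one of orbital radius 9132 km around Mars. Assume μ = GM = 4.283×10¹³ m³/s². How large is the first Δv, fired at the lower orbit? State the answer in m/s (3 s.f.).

Δv ≈ 611 m/s

r₁ = 3894 km = 3.894×10⁶ m.
r₂ = 9132 km = 9.132×10⁶ m.
Transfer ellipse a_t = (r₁ + r₂)/2 = 6.513×10⁶ m.
At r₁: circular v_c1 = √(μ/r₁) = 3316 m/s; transfer-periapsis v_p = √[μ(2/r₁ − 1/a_t)] = 3927 m/s.
Δv₁ = v_p − v_c1 = 610.6 m/s.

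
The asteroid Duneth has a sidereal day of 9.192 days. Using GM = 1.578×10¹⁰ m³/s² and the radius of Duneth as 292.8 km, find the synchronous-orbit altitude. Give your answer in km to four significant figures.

h_sync ≈ 6025 km

T = 9.192 days = 7.942×10⁵ s.
A synchronous orbit has period T, so by Kepler's third law a = (μT²/4π²)^(1/3).
μT²/4π² = 1.578×10¹⁰ × (7.942×10⁵)² / 39.48 = 2.521×10²⁰ m³.
a = 6.317×10⁶ m = 6317.3 km.
Altitude h = a − R = 6317.3 − 292.8 = 6024.5 km.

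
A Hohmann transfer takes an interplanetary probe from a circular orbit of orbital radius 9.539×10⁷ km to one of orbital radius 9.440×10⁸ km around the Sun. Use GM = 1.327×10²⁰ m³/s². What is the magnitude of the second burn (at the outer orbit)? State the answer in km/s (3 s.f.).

Δv ≈ 6.78 km/s

r₁ = 9.539×10⁷ km = 9.539×10¹⁰ m.
r₂ = 9.440×10⁸ km = 9.440×10¹¹ m.
Transfer ellipse a_t = (r₁ + r₂)/2 = 5.197×10¹¹ m.
At r₁: circular v_c1 = √(μ/r₁) = 37300 m/s; transfer-perihelion v_p = √[μ(2/r₁ − 1/a_t)] = 50270 m/s.
At r₂: circular v_c2 = √(μ/r₂) = 11860 m/s; transfer-aphelion v_a = √[μ(2/r₂ − 1/a_t)] = 5080 m/s.
Δv₂ = v_c2 − v_a = 6777 m/s.
= 6.777 km/s.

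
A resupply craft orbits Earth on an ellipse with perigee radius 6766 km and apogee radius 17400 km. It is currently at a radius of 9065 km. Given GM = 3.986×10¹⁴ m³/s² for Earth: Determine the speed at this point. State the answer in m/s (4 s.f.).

Semi-major axis a = (r_p + r_a)/2 = 12083 km = 1.208×10⁷ m.
Vis-viva: v² = μ(2/r − 1/a) = 3.986×10¹⁴ × (2.206×10⁻⁷ − 8.276×10⁻⁸) = 5.495×10⁷ m²/s².
v = 7413 m/s.

v ≈ 7413 m/s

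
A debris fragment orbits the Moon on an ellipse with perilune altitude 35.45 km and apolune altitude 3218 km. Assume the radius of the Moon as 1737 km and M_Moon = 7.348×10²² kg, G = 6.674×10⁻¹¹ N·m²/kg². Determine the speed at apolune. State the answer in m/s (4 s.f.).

v ≈ 722.2 m/s

μ = GM = 6.674×10⁻¹¹ × 7.348×10²² = 4.904×10¹² m³/s².
r_p = 1737 + 35.45 = 1772.5 km = 1.7724×10⁶ m.
r_a = 1737 + 3218 = 4955.0 km = 4.9550×10⁶ m.
Semi-major axis a = (r_p + r_a)/2 = 3363.7 km = 3.364×10⁶ m.
Vis-viva: v² = μ(2/r − 1/a) = 4.904×10¹² × (4.036×10⁻⁷ − 2.973×10⁻⁷) = 5.215×10⁵ m²/s².
v = 722.2 m/s.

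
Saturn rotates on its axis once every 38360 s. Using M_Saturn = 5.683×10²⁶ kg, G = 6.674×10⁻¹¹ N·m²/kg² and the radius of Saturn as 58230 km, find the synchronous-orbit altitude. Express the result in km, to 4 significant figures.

h_sync ≈ 54000 km

μ = GM = 6.674×10⁻¹¹ × 5.683×10²⁶ = 3.793×10¹⁶ m³/s².
A synchronous orbit has period T, so by Kepler's third law a = (μT²/4π²)^(1/3).
μT²/4π² = 3.793×10¹⁶ × (3.836×10⁴)² / 39.48 = 1.414×10²⁴ m³.
a = 1.122×10⁸ m = 1.1223×10⁵ km.
Altitude h = a − R = 1.1223×10⁵ − 58230 = 54003 km.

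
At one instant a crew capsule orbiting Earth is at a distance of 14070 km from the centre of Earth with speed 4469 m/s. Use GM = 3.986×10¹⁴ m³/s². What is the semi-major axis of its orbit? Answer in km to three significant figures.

a ≈ 10900 km

r = 1.407×10⁷ m.
Vis-viva rearranged: 1/a = 2/r − v²/μ = 1.421×10⁻⁷ − 5.011×10⁻⁸ = 9.204×10⁻⁸ m⁻¹.
a = 1.086×10⁷ m = 10865 km.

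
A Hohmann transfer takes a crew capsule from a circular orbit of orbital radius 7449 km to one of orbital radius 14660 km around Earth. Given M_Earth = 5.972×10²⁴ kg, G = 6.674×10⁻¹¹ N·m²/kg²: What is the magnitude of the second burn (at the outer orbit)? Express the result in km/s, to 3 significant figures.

μ = GM = 6.674×10⁻¹¹ × 5.972×10²⁴ = 3.986×10¹⁴ m³/s².
r₁ = 7449 km = 7.449×10⁶ m.
r₂ = 14660 km = 1.466×10⁷ m.
Transfer ellipse a_t = (r₁ + r₂)/2 = 1.105×10⁷ m.
At r₁: circular v_c1 = √(μ/r₁) = 7315 m/s; transfer-perigee v_p = √[μ(2/r₁ − 1/a_t)] = 8424 m/s.
At r₂: circular v_c2 = √(μ/r₂) = 5214 m/s; transfer-apogee v_a = √[μ(2/r₂ − 1/a_t)] = 4280 m/s.
Δv₂ = v_c2 − v_a = 934.0 m/s.
= 0.934 km/s.

Δv ≈ 0.934 km/s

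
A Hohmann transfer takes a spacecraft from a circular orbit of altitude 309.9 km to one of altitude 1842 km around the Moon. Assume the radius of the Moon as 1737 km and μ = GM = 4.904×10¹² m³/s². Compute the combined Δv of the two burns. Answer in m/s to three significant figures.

r₁ = 1737 + 309.9 = 2046.9 km = 2.0469×10⁶ m.
r₂ = 1737 + 1842 = 3579.0 km = 3.5790×10⁶ m.
Transfer ellipse a_t = (r₁ + r₂)/2 = 2.813×10⁶ m.
At r₁: circular v_c1 = √(μ/r₁) = 1548 m/s; transfer-perilune v_p = √[μ(2/r₁ − 1/a_t)] = 1746 m/s.
Δv₁ = v_p − v_c1 = 198.1 m/s.
At r₂: circular v_c2 = √(μ/r₂) = 1171 m/s; transfer-apolune v_a = √[μ(2/r₂ − 1/a_t)] = 998.5 m/s.
Δv₂ = v_c2 − v_a = 172.0 m/s.
Total Δv = Δv₁ + Δv₂ = 370.1 m/s.

Δv_total ≈ 370 m/s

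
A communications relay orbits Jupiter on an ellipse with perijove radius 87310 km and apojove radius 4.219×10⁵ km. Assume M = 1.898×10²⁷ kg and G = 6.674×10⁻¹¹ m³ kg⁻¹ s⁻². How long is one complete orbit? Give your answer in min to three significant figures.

μ = GM = 6.674×10⁻¹¹ × 1.898×10²⁷ = 1.267×10¹⁷ m³/s².
Semi-major axis a = (r_p + r_a)/2 = (87310 + 4.2190×10⁵)/2 = 2.5460×10⁵ km = 2.546×10⁸ m.
By Kepler's third law T = 2π√(a³/μ) = 2π × 1.141×10⁴ = 7.172×10⁴ s.
= 1195 min.

T ≈ 1200 min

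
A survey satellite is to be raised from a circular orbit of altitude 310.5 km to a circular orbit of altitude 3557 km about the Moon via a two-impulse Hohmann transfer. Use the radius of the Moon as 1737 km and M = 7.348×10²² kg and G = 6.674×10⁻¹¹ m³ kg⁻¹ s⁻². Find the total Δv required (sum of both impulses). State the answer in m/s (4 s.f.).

Δv_total ≈ 554.6 m/s

μ = GM = 6.674×10⁻¹¹ × 7.348×10²² = 4.904×10¹² m³/s².
r₁ = 1737 + 310.5 = 2047.5 km = 2.0475×10⁶ m.
r₂ = 1737 + 3557 = 5294.0 km = 5.2940×10⁶ m.
Transfer ellipse a_t = (r₁ + r₂)/2 = 3.671×10⁶ m.
At r₁: circular v_c1 = √(μ/r₁) = 1548 m/s; transfer-perilune v_p = √[μ(2/r₁ − 1/a_t)] = 1859 m/s.
Δv₁ = v_p − v_c1 = 311.0 m/s.
At r₂: circular v_c2 = √(μ/r₂) = 962.5 m/s; transfer-apolune v_a = √[μ(2/r₂ − 1/a_t)] = 718.8 m/s.
Δv₂ = v_c2 − v_a = 243.6 m/s.
Total Δv = Δv₁ + Δv₂ = 554.6 m/s.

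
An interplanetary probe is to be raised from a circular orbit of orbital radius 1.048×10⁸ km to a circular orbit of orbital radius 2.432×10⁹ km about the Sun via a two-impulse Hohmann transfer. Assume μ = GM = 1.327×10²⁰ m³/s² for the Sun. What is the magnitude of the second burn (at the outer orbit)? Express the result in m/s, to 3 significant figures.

r₁ = 1.048×10⁸ km = 1.048×10¹¹ m.
r₂ = 2.432×10⁹ km = 2.432×10¹² m.
Transfer ellipse a_t = (r₁ + r₂)/2 = 1.268×10¹² m.
At r₁: circular v_c1 = √(μ/r₁) = 35580 m/s; transfer-perihelion v_p = √[μ(2/r₁ − 1/a_t)] = 49270 m/s.
At r₂: circular v_c2 = √(μ/r₂) = 7387 m/s; transfer-aphelion v_a = √[μ(2/r₂ − 1/a_t)] = 2123 m/s.
Δv₂ = v_c2 − v_a = 5263 m/s.

Δv ≈ 5260 m/s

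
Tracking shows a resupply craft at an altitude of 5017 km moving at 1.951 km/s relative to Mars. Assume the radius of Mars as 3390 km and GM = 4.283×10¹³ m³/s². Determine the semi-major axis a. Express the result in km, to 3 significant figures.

r = 3390 + 5017 = 8407.0 km = 8.407×10⁶ m.
Vis-viva rearranged: 1/a = 2/r − v²/μ = 2.379×10⁻⁷ − 8.887×10⁻⁸ = 1.490×10⁻⁷ m⁻¹.
a = 6.710×10⁶ m = 6710.3 km.

a ≈ 6710 km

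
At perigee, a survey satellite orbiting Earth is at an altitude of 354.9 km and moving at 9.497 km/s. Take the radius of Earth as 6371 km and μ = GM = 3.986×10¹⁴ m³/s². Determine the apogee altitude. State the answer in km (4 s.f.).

r_p = 6371 + 354.9 = 6725.9 km = 6.726×10⁶ m.
Specific energy ε = v²/2 − μ/r = -1.417×10⁷ J/kg, so a = −μ/(2ε) = 1.407×10⁷ m.
The apsides satisfy r_p + r_a = 2a, so the apogee radius is 2a − r_p = 2.141×10⁷ m = 21410 km.
Apogee altitude = 21410 − 6371 = 15039 km.

apogee altitude ≈ 15040 km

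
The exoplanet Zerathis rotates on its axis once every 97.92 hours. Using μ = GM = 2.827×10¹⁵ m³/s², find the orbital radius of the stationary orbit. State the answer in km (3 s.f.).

T = 97.92 hours = 3.525×10⁵ s.
A synchronous orbit has period T, so by Kepler's third law a = (μT²/4π²)^(1/3).
μT²/4π² = 2.827×10¹⁵ × (3.525×10⁵)² / 39.48 = 8.898×10²⁴ m³.
a = 2.072×10⁸ m = 2.0722×10⁵ km.

r_sync ≈ 2.07×10⁵ km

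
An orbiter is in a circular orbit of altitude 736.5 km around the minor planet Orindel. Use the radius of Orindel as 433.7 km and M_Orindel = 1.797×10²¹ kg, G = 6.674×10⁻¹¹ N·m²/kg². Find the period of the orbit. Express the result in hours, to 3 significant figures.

T ≈ 6.38 hours

μ = GM = 6.674×10⁻¹¹ × 1.797×10²¹ = 1.199×10¹¹ m³/s².
r = 433.7 + 736.5 = 1170.2 km = 1.1702×10⁶ m.
Kepler's third law: T = 2π√(r³/μ) = 2π√((1.170×10⁶)³ / 1.199×10¹¹).
r³/μ = 1.336×10⁷ s², so T = 2π × 3.655×10³ = 2.297×10⁴ s.
Converting: 2.297×10⁴ s ÷ 3600 = 6.380 hours.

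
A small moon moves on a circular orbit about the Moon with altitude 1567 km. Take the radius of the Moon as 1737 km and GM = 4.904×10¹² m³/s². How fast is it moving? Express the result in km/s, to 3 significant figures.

r = 1737 + 1567 = 3304.0 km = 3.3040×10⁶ m.
For a circular orbit v = √(μ/r) = √(4.904×10¹² / 3.304×10⁶) = √(1.484×10⁶) = 1218 m/s.
That is 1.218 km/s.

v ≈ 1.22 km/s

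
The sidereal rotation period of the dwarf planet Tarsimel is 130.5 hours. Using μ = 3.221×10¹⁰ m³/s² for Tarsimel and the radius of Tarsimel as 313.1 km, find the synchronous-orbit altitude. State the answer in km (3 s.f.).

T = 130.5 hours = 4.698×10⁵ s.
A synchronous orbit has period T, so by Kepler's third law a = (μT²/4π²)^(1/3).
μT²/4π² = 3.221×10¹⁰ × (4.698×10⁵)² / 39.48 = 1.801×10²⁰ m³.
a = 5.647×10⁶ m = 5647.0 km.
Altitude h = a − R = 5647.0 − 313.1 = 5333.9 km.

h_sync ≈ 5330 km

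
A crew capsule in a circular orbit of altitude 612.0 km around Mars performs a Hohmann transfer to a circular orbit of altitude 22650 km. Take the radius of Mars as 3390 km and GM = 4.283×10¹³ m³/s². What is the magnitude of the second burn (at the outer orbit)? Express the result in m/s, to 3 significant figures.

r₁ = 3390 + 612.0 = 4002.0 km = 4.0020×10⁶ m.
r₂ = 3390 + 22650 = 26040 km = 2.6040×10⁷ m.
Transfer ellipse a_t = (r₁ + r₂)/2 = 1.502×10⁷ m.
At r₁: circular v_c1 = √(μ/r₁) = 3271 m/s; transfer-periapsis v_p = √[μ(2/r₁ − 1/a_t)] = 4307 m/s.
At r₂: circular v_c2 = √(μ/r₂) = 1282 m/s; transfer-apoapsis v_a = √[μ(2/r₂ − 1/a_t)] = 662.0 m/s.
Δv₂ = v_c2 − v_a = 620.5 m/s.

Δv ≈ 621 m/s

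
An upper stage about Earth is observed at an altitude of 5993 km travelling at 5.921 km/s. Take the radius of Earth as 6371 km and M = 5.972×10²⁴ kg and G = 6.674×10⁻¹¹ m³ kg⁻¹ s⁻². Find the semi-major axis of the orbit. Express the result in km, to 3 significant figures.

μ = GM = 6.674×10⁻¹¹ × 5.972×10²⁴ = 3.986×10¹⁴ m³/s².
r = 6371 + 5993 = 12364 km = 1.236×10⁷ m.
Vis-viva rearranged: 1/a = 2/r − v²/μ = 1.618×10⁻⁷ − 8.796×10⁻⁸ = 7.380×10⁻⁸ m⁻¹.
a = 1.355×10⁷ m = 13550 km.

a ≈ 13600 km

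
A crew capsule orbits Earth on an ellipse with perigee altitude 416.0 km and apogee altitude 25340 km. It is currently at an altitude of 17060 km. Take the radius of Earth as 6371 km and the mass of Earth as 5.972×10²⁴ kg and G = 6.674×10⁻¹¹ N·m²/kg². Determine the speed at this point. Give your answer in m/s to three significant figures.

μ = GM = 6.674×10⁻¹¹ × 5.972×10²⁴ = 3.986×10¹⁴ m³/s².
r_p = 6371 + 416.0 = 6787.0 km = 6.7870×10⁶ m.
r_a = 6371 + 25340 = 31711 km = 3.1711×10⁷ m.
r = 6371 + 17060 = 23431 km = 2.343×10⁷ m.
Semi-major axis a = (r_p + r_a)/2 = 19249 km = 1.925×10⁷ m.
Vis-viva: v² = μ(2/r − 1/a) = 3.986×10¹⁴ × (8.536×10⁻⁸ − 5.195×10⁻⁸) = 1.331×10⁷ m²/s².
v = 3649 m/s.

v ≈ 3650 m/s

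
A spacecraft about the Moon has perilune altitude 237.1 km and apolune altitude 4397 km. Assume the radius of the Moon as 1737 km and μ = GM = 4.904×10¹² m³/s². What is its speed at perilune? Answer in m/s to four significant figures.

v ≈ 1939 m/s

r_p = 1737 + 237.1 = 1974.1 km = 1.9741×10⁶ m.
r_a = 1737 + 4397 = 6134.0 km = 6.1340×10⁶ m.
Semi-major axis a = (r_p + r_a)/2 = 4054.1 km = 4.054×10⁶ m.
Vis-viva: v² = μ(2/r − 1/a) = 4.904×10¹² × (1.013×10⁻⁶ − 2.467×10⁻⁷) = 3.759×10⁶ m²/s².
v = 1939 m/s.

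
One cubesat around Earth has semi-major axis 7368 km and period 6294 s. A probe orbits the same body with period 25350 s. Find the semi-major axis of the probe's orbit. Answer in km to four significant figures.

Kepler's third law: a³ ∝ T², so a₂ = a₁ (T₂/T₁)^(2/3).
T₂/T₁ = 4.028, (T₂/T₁)^(2/3) = 2.531.
a₂ = 7368 × 2.531 = 18650 km.

a₂ ≈ 18650 km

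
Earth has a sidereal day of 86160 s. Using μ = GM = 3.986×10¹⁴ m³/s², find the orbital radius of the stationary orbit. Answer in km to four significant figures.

A synchronous orbit has period T, so by Kepler's third law a = (μT²/4π²)^(1/3).
μT²/4π² = 3.986×10¹⁴ × (8.616×10⁴)² / 39.48 = 7.495×10²² m³.
a = 4.216×10⁷ m = 42163 km.

r_sync ≈ 42160 km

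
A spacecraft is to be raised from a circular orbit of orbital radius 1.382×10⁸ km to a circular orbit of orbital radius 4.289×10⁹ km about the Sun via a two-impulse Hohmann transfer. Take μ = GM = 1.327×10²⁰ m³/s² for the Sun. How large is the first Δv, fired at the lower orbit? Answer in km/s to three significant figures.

r₁ = 1.382×10⁸ km = 1.382×10¹¹ m.
r₂ = 4.289×10⁹ km = 4.289×10¹² m.
Transfer ellipse a_t = (r₁ + r₂)/2 = 2.214×10¹² m.
At r₁: circular v_c1 = √(μ/r₁) = 30990 m/s; transfer-perihelion v_p = √[μ(2/r₁ − 1/a_t)] = 43130 m/s.
Δv₁ = v_p − v_c1 = 12150 m/s.
= 12.15 km/s.

Δv ≈ 12.1 km/s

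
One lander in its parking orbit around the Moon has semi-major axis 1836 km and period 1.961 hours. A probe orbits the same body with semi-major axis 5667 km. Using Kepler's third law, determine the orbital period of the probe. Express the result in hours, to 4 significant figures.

Kepler's third law: T² ∝ a³, so T₂ = T₁ (a₂/a₁)^(3/2).
a₂/a₁ = 3.087, (a₂/a₁)^(3/2) = 5.423.
T₂ = 1.961 × 5.423 = 10.63 hours.

T₂ ≈ 10.63 hours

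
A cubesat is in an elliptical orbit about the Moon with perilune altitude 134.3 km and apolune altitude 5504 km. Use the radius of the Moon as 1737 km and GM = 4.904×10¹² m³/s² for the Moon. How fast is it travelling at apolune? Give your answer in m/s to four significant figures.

r_p = 1737 + 134.3 = 1871.3 km = 1.8713×10⁶ m.
r_a = 1737 + 5504 = 7241.0 km = 7.2410×10⁶ m.
Semi-major axis a = (r_p + r_a)/2 = 4556.1 km = 4.556×10⁶ m.
Vis-viva: v² = μ(2/r − 1/a) = 4.904×10¹² × (2.762×10⁻⁷ − 2.195×10⁻⁷) = 2.782×10⁵ m²/s².
v = 527.4 m/s.

v ≈ 527.4 m/s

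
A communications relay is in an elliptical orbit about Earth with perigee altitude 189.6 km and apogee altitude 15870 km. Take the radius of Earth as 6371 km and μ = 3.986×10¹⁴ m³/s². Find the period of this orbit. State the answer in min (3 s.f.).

r_p = 6371 + 189.6 = 6560.6 km = 6.5606×10⁶ m.
r_a = 6371 + 15870 = 22241 km = 2.2241×10⁷ m.
Semi-major axis a = (r_p + r_a)/2 = (6560.6 + 22241)/2 = 14401 km = 1.440×10⁷ m.
By Kepler's third law T = 2π√(a³/μ) = 2π × 2.737×10³ = 1.720×10⁴ s.
= 286.6 min.

T ≈ 287 min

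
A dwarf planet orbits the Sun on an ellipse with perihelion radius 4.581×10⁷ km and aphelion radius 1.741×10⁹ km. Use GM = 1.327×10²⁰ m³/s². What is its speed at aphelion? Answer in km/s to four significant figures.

v ≈ 1.977 km/s

Semi-major axis a = (r_p + r_a)/2 = 8.9340×10⁸ km = 8.934×10¹¹ m.
Vis-viva: v² = μ(2/r − 1/a) = 1.327×10²⁰ × (1.149×10⁻¹² − 1.119×10⁻¹²) = 3.908×10⁶ m²/s².
v = 1977 m/s = 1.977 km/s.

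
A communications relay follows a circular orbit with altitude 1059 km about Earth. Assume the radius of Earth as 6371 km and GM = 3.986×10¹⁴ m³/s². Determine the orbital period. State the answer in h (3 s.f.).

r = 6371 + 1059 = 7430.0 km = 7.4300×10⁶ m.
Kepler's third law: T = 2π√(r³/μ) = 2π√((7.430×10⁶)³ / 3.986×10¹⁴).
r³/μ = 1.029×10⁶ s², so T = 2π × 1.014×10³ = 6.374×10³ s.
Converting: 6.374×10³ s ÷ 3600 = 1.770 h.

T ≈ 1.77 h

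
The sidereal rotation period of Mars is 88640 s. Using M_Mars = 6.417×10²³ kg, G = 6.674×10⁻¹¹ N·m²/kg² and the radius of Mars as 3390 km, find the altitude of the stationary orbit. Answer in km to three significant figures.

μ = GM = 6.674×10⁻¹¹ × 6.417×10²³ = 4.283×10¹³ m³/s².
A synchronous orbit has period T, so by Kepler's third law a = (μT²/4π²)^(1/3).
μT²/4π² = 4.283×10¹³ × (8.864×10⁴)² / 39.48 = 8.524×10²¹ m³.
a = 2.043×10⁷ m = 20427 km.
Altitude h = a − R = 20427 − 3390 = 17037 km.

h_sync ≈ 17000 km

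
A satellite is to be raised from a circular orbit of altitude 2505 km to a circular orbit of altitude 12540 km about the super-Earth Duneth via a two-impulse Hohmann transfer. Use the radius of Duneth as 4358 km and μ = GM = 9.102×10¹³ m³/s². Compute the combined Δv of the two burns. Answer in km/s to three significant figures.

Δv_total ≈ 1.26 km/s

r₁ = 4358 + 2505 = 6863.0 km = 6.8630×10⁶ m.
r₂ = 4358 + 12540 = 16898 km = 1.6898×10⁷ m.
Transfer ellipse a_t = (r₁ + r₂)/2 = 1.188×10⁷ m.
At r₁: circular v_c1 = √(μ/r₁) = 3642 m/s; transfer-periapsis v_p = √[μ(2/r₁ − 1/a_t)] = 4343 m/s.
Δv₁ = v_p − v_c1 = 701.5 m/s.
At r₂: circular v_c2 = √(μ/r₂) = 2321 m/s; transfer-apoapsis v_a = √[μ(2/r₂ − 1/a_t)] = 1764 m/s.
Δv₂ = v_c2 − v_a = 556.9 m/s.
Total Δv = Δv₁ + Δv₂ = 1258 m/s = 1.258 km/s.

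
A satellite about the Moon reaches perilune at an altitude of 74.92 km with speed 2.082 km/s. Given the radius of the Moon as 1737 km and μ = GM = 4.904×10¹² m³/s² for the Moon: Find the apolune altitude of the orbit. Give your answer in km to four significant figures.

apolune altitude ≈ 5547 km

r_p = 1737 + 74.92 = 1811.9 km = 1.812×10⁶ m.
Specific energy ε = v²/2 − μ/r = -5.392×10⁵ J/kg, so a = −μ/(2ε) = 4.548×10⁶ m.
The apsides satisfy r_p + r_a = 2a, so the apolune radius is 2a − r_p = 7.284×10⁶ m = 7283.7 km.
Apolune altitude = 7283.7 − 1737 = 5546.7 km.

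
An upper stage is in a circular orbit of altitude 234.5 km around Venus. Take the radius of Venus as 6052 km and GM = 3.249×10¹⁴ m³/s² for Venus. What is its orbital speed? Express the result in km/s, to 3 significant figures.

r = 6052 + 234.5 = 6286.5 km = 6.2865×10⁶ m.
For a circular orbit v = √(μ/r) = √(3.249×10¹⁴ / 6.286×10⁶) = √(5.168×10⁷) = 7189 m/s.
That is 7.189 km/s.

v ≈ 7.19 km/s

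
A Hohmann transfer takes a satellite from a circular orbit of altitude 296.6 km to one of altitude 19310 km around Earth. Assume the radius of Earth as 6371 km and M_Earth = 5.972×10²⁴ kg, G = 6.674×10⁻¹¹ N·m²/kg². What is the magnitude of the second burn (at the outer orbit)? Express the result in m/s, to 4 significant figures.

μ = GM = 6.674×10⁻¹¹ × 5.972×10²⁴ = 3.986×10¹⁴ m³/s².
r₁ = 6371 + 296.6 = 6667.6 km = 6.6676×10⁶ m.
r₂ = 6371 + 19310 = 25681 km = 2.5681×10⁷ m.
Transfer ellipse a_t = (r₁ + r₂)/2 = 1.617×10⁷ m.
At r₁: circular v_c1 = √(μ/r₁) = 7732 m/s; transfer-perigee v_p = √[μ(2/r₁ − 1/a_t)] = 9742 m/s.
At r₂: circular v_c2 = √(μ/r₂) = 3940 m/s; transfer-apogee v_a = √[μ(2/r₂ − 1/a_t)] = 2529 m/s.
Δv₂ = v_c2 − v_a = 1410 m/s.

Δv ≈ 1410 m/s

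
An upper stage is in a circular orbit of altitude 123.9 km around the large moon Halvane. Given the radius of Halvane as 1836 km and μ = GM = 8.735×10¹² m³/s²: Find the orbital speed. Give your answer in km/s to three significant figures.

r = 1836 + 123.9 = 1959.9 km = 1.9599×10⁶ m.
For a circular orbit v = √(μ/r) = √(8.735×10¹² / 1.960×10⁶) = √(4.457×10⁶) = 2111 m/s.
That is 2.111 km/s.

v ≈ 2.11 km/s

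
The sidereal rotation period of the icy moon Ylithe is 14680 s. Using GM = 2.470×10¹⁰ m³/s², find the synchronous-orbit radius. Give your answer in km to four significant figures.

A synchronous orbit has period T, so by Kepler's third law a = (μT²/4π²)^(1/3).
μT²/4π² = 2.470×10¹⁰ × (1.468×10⁴)² / 39.48 = 1.348×10¹⁷ m³.
a = 5.128×10⁵ m = 512.78 km.

r_sync ≈ 512.8 km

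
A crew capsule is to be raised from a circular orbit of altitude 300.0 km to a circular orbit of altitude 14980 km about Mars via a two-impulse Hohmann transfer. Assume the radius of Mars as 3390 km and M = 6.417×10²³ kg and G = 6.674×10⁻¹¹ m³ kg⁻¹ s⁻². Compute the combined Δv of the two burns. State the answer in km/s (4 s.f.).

μ = GM = 6.674×10⁻¹¹ × 6.417×10²³ = 4.283×10¹³ m³/s².
r₁ = 3390 + 300.0 = 3690.0 km = 3.6900×10⁶ m.
r₂ = 3390 + 14980 = 18370 km = 1.8370×10⁷ m.
Transfer ellipse a_t = (r₁ + r₂)/2 = 1.103×10⁷ m.
At r₁: circular v_c1 = √(μ/r₁) = 3407 m/s; transfer-periapsis v_p = √[μ(2/r₁ − 1/a_t)] = 4397 m/s.
Δv₁ = v_p − v_c1 = 989.8 m/s.
At r₂: circular v_c2 = √(μ/r₂) = 1527 m/s; transfer-apoapsis v_a = √[μ(2/r₂ − 1/a_t)] = 883.1 m/s.
Δv₂ = v_c2 − v_a = 643.7 m/s.
Total Δv = Δv₁ + Δv₂ = 1634 m/s = 1.634 km/s.

Δv_total ≈ 1.634 km/s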